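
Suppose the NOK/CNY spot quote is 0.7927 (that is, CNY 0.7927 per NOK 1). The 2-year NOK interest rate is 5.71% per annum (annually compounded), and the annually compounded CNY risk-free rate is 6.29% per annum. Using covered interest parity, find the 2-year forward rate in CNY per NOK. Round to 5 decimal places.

0.80142

T = 2 years.
CNY growth factor: (1 + 0.0629)^2 = 1.1297564.
NOK growth factor: (1 + 0.0571)^2 = 1.1174604.
So F = 0.7927 × 1.1297564 / 1.1174604 = 0.8014225 (CNY/NOK).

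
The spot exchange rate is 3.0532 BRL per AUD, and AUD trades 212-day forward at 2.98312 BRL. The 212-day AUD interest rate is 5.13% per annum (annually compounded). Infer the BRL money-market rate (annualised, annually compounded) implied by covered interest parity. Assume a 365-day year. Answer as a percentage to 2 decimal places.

1.01%

T = 212/365 years.
F/S = 2.98312/3.0532 = 0.9770470 = (growth of BRL) / (growth of AUD).
AUD growth factor: (1 + 0.0513)^(212/365) = 1.0294833.
That pins the BRL growth at 1.0058536.
Annualise: 1.0058536^(365/212) − 1 = 0.010099 = 1.01%.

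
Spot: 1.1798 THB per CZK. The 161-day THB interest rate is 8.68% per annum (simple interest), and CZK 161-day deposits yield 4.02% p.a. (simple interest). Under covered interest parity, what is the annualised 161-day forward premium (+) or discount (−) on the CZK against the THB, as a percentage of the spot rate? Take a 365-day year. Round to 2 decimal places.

+4.58%

T = 161/365 years.
CIP forward (THB per CZK) = 1.1798 × 1.0382871/1.0177321 = 1.2036283.
(F − S)/S ÷ T = (1.2036283 − 1.1798)/1.1798/(161/365) = 0.045788 → 4.58%.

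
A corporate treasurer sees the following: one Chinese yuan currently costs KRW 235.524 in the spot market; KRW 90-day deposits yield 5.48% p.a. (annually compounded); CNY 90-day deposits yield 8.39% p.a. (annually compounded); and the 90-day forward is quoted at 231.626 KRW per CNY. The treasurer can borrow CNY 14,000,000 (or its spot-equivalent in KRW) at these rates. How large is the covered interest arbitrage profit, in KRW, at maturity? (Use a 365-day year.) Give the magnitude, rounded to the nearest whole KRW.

T = 90/365 years.
Keep in CNY, deliver into the forward: 14,000,000·1.020064134425·231.626 = KRW 3,307,827,252.80.
Swap to KRW now, deposit: 14,000,000·235.524·1.013241993171 = KRW 3,340,999,300.79.
The quoted forward undervalues CNY, so borrow CNY, convert to KRW at spot, deposit the KRW at 5.48%, and buy CNY forward at 231.626 to cover the loan.
The gap between the two covered legs is KRW 33,172,048.

KRW 33,172,048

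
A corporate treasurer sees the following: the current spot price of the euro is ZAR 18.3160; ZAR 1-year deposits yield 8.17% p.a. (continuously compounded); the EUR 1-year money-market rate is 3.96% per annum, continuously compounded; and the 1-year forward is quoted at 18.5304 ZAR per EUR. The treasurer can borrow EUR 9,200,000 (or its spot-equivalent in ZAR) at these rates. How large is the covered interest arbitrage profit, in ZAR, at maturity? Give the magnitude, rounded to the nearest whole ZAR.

ZAR 5,486,128

T = 1 year.
Route A — deposit EUR, sell forward: 9,200,000 × 1.04039453314 × 18.5304 = ZAR 177,366,127.08.
Route B — convert at spot, deposit ZAR: 9,200,000 × 18.3160 × 1.08513022193 = ZAR 182,852,255.33.
The quoted forward undervalues EUR, so borrow EUR, convert to ZAR at spot, deposit the ZAR at 8.17%, and buy EUR forward at 18.5304 to cover the loan.
The gap between the two covered legs is ZAR 5,486,128.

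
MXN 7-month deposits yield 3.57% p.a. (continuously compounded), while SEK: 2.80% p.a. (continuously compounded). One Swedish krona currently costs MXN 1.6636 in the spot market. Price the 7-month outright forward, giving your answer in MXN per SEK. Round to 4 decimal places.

T = 7/12 years.
MXN growth factor: e^(0.0357×7/12) = 1.0210434.
SEK accumulates by e^(0.0280×7/12) = 1.0164675.
Forward (MXN per SEK) = 1.6636 × 1.0210434 / 1.0164675 = 1.671089.

1.6711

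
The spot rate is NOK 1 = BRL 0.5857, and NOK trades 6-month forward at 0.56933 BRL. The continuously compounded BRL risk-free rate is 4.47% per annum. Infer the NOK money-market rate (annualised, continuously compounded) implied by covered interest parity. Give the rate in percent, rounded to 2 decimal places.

10.14%

T = 6/12 years.
F/S = 0.56933/0.5857 = 0.9720505 = (growth of BRL) / (growth of NOK).
BRL growth factor: e^(0.0447×6/12) = 1.0226016.
Hence g_NOK = 1.0520046.
Take logs: ln 1.0520046 / (6/12) = 0.101395, so 10.14%.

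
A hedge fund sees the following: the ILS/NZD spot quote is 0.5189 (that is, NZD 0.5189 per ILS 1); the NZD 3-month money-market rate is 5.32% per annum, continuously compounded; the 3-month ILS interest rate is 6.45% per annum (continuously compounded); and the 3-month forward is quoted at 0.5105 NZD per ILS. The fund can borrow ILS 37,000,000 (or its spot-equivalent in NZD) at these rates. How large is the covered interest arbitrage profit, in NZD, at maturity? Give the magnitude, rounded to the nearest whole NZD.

T = 3/12 years.
Invest the ILS and cover forward: 37,000,000 × 1.0162557094 × 0.5105 = NZD 19,195,545.97.
Convert at spot and invest in NZD: 37,000,000 × 0.5189 × 1.0133888384 = NZD 19,456,356.33.
The quoted forward undervalues ILS, so borrow ILS, convert to NZD at spot, deposit the NZD at 5.32%, and buy ILS forward at 0.5105 to cover the loan.
The gap between the two covered legs is NZD 260,810.

NZD 260,810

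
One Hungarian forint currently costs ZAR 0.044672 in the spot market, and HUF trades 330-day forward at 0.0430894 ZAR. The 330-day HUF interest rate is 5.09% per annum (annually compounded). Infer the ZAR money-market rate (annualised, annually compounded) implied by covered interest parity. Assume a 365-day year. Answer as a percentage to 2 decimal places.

T = 330/365 years.
F/S = 0.0430894/0.044672 = 0.9645729 = (growth of ZAR) / (growth of HUF).
HUF growth factor: (1 + 0.0509)^(330/365) = 1.0459089.
Hence g_ZAR = 1.0088554.
r = 1.0088554^(365/330) − 1 = 0.009799 → 0.98%.

0.98%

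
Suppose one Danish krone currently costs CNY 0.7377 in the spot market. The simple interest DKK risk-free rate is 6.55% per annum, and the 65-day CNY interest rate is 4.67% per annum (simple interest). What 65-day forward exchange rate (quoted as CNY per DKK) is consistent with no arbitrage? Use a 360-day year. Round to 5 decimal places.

0.73523

T = 65/360 years.
CNY accumulates by 1 + 0.0467×65/360 = 1.0084319.
DKK growth factor: 1 + 0.0655×65/360 = 1.0118264.
So F = 0.7377 × 1.0084319 / 1.0118264 = 0.7352251 (CNY/DKK).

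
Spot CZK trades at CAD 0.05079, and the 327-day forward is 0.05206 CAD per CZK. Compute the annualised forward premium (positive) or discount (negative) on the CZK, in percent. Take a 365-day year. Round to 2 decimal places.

T = 327/365 years.
Period premium: (0.05206 − 0.05079)/0.05079 = 0.0250049.
Annualise by dividing by T: 0.0250049 / (327/365) = 0.027911 → 2.79%.

+2.79%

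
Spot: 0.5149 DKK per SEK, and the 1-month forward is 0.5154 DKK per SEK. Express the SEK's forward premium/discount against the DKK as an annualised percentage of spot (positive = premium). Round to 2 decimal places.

+1.17%

T = 1/12 years.
SEK trades forward at +0.09711% vs spot over the period.
Per annum: 0.0009711 / (1/12) = 0.011653 = 1.17%.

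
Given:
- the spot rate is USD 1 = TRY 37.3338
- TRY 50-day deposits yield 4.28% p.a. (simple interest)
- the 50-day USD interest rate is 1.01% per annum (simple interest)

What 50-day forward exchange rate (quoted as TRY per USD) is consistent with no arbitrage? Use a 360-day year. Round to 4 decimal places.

T = 50/360 years.
TRY accumulates by 1 + 0.0428×50/360 = 1.00594444.
USD growth factor: 1 + 0.0101×50/360 = 1.00140278.
Forward (TRY per USD) = 37.3338 × 1.00594444 / 1.00140278 = 37.503120.

37.5031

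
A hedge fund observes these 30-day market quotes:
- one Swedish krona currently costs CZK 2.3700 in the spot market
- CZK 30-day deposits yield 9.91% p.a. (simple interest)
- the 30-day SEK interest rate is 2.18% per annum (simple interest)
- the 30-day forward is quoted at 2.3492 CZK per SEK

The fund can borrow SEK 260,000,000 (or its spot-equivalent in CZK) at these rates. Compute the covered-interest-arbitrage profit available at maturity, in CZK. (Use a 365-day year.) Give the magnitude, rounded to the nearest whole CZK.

CZK 9,332,670

T = 30/365 years.
Route A — deposit SEK, sell forward: 260,000,000 × 1.00179178082 × 2.3492 = CZK 611,886,405.39.
Route B — convert at spot, deposit CZK: 260,000,000 × 2.3700 × 1.00814520548 = CZK 621,219,075.62.
The quoted forward undervalues SEK, so borrow SEK, convert to CZK at spot, deposit the CZK at 9.91%, and buy SEK forward at 2.3492 to cover the loan.
Profit = 621,219,075.62 − 611,886,405.39 = CZK 9,332,670.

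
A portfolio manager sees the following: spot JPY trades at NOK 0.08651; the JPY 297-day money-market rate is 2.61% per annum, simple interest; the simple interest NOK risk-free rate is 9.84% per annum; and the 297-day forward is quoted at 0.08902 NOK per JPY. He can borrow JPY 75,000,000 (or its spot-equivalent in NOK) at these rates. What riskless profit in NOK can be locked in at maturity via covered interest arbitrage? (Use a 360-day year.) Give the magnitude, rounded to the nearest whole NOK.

NOK 194,704

T = 297/360 years.
Route A — deposit JPY, sell forward: 75,000,000 × 1.0215325 × 0.08902 = NOK 6,820,261.74.
Route B — convert at spot, deposit NOK: 75,000,000 × 0.08651 × 1.081180 = NOK 7,014,966.14.
The quoted forward undervalues JPY, so borrow JPY, convert to NOK at spot, deposit the NOK at 9.84%, and buy JPY forward at 0.08902 to cover the loan.
The gap between the two covered legs is NOK 194,704.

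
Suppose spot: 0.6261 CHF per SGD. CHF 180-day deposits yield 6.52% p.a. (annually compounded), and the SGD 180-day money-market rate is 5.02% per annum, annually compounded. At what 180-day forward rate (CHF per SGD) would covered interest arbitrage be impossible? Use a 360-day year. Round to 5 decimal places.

T = 180/360 years.
CHF accumulates by (1 + 0.0652)^(180/360) = 1.0320853.
SGD accumulates by (1 + 0.0502)^(180/360) = 1.0247927.
Forward (CHF per SGD) = 0.6261 × 1.0320853 / 1.0247927 = 0.6305554.

0.63056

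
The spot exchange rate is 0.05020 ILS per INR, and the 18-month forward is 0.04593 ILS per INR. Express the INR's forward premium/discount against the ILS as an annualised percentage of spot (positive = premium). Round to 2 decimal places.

-5.67%

T = 18/12 years.
Period premium: (0.04593 − 0.0502)/0.0502 = -0.0850598.
Annualise by dividing by T: -0.0850598 / (18/12) = -0.056707 → -5.67%.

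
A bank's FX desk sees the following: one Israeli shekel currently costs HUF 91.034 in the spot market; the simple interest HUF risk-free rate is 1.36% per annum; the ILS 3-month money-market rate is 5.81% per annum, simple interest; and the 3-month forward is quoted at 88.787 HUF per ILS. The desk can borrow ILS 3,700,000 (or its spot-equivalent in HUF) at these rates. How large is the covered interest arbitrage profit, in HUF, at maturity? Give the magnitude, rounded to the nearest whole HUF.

T = 3/12 years.
Route A — deposit ILS, sell forward: 3,700,000 × 1.014525 × 88.787 = HUF 333,283,535.35.
Route B — convert at spot, deposit HUF: 3,700,000 × 91.034 × 1.003400 = HUF 337,971,007.72.
The quoted forward undervalues ILS, so borrow ILS, convert to HUF at spot, deposit the HUF at 1.36%, and buy ILS forward at 88.787 to cover the loan.
Profit = 337,971,007.72 − 333,283,535.35 = HUF 4,687,472.

HUF 4,687,472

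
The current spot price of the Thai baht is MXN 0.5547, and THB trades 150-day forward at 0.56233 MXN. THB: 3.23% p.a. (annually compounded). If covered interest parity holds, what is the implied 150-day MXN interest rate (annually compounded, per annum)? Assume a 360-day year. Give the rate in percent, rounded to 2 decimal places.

6.67%

T = 150/360 years.
By CIP, F/S equals the MXN-to-THB growth ratio: 0.56233/0.5547 = 1.0137552.
THB growth factor: (1 + 0.0323)^(150/360) = 1.0133337.
That pins the MXN growth at 1.0272723.
Annualise: 1.0272723^(360/150) − 1 = 0.066708 = 6.67%.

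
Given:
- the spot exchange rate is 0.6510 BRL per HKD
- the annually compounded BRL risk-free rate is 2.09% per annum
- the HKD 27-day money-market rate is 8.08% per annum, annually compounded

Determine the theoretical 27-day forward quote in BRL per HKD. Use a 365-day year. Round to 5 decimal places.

T = 27/365 years.
BRL growth factor: (1 + 0.0209)^(27/365) = 1.0015313.
HKD accumulates by (1 + 0.0808)^(27/365) = 1.0057643.
CIP: F = S · (grow BRL)/(grow HKD) = 0.651 × 1.0015313/1.0057643 = 0.6482601 BRL per HKD.

0.64826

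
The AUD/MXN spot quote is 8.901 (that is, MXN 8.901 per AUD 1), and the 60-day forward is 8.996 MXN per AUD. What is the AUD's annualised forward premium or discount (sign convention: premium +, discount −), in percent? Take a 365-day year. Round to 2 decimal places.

+6.49%

T = 60/365 years.
(F − S)/S = (8.996 − 8.901)/8.901 = 0.0106730.
Per annum: 0.0106730 / (60/365) = 0.064927 = 6.49%.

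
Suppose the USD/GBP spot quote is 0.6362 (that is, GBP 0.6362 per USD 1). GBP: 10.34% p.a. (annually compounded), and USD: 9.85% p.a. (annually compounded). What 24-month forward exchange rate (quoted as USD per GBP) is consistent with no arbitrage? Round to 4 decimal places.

1.5579

T = 2 years.
Growth of 1 GBP over T: (1 + 0.1034)^2 = 1.2174916.
USD growth factor: (1 + 0.0985)^2 = 1.2067022.
So F = 0.6362 × 1.2174916 / 1.2067022 = 0.6418884 (GBP/USD).
Invert for USD per GBP: 1 / 0.6418884 = 1.5579.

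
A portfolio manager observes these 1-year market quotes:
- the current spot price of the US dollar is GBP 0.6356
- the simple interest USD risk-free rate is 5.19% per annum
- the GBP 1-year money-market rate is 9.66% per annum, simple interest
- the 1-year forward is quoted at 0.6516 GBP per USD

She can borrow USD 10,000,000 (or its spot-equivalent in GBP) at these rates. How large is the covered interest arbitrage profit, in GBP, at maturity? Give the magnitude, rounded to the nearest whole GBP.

GBP 115,809

T = 1 year.
Keep in USD, deliver into the forward: 10,000,000·1.051900·0.6516 = GBP 6,854,180.40.
Swap to GBP now, deposit: 10,000,000·0.6356·1.096600 = GBP 6,969,989.60.
The quoted forward undervalues USD, so borrow USD, convert to GBP at spot, deposit the GBP at 9.66%, and buy USD forward at 0.6516 to cover the loan.
Arbitrage profit = |6,854,180.40 − 6,969,989.60| = GBP 115,809.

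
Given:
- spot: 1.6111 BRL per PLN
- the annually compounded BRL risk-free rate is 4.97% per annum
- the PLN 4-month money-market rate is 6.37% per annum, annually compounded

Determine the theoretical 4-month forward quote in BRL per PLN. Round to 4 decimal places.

T = 4/12 years.
BRL accumulates by (1 + 0.0497)^(4/12) = 1.0162995.
PLN accumulates by (1 + 0.0637)^(4/12) = 1.0207978.
So F = 1.6111 × 1.0162995 / 1.0207978 = 1.604000 (BRL/PLN).

1.6040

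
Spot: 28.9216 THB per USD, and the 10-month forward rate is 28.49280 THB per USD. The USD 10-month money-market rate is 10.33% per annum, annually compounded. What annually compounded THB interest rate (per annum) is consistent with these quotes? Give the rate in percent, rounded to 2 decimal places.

8.37%

T = 10/12 years.
F/S = 28.4928/28.9216 = 0.9851737 = (growth of THB) / (growth of USD).
USD growth factor: (1 + 0.1033)^(10/12) = 1.0853705.
Hence g_THB = 1.0692785.
r = 1.0692785^(12/10) − 1 = 0.083700 → 8.37%.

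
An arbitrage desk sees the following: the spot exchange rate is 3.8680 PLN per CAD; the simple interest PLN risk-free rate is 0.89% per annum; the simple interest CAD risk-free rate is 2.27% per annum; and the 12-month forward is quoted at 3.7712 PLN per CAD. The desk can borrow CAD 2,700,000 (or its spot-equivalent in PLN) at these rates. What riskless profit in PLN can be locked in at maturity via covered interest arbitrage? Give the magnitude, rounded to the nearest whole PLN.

PLN 123,171

T = 1 year.
Keep in CAD, deliver into the forward: 2,700,000·1.022700·3.7712 = PLN 10,413,376.85.
Swap to PLN now, deposit: 2,700,000·3.8680·1.008900 = PLN 10,536,548.04.
The quoted forward undervalues CAD, so borrow CAD, convert to PLN at spot, deposit the PLN at 0.89%, and buy CAD forward at 3.7712 to cover the loan.
The gap between the two covered legs is PLN 123,171.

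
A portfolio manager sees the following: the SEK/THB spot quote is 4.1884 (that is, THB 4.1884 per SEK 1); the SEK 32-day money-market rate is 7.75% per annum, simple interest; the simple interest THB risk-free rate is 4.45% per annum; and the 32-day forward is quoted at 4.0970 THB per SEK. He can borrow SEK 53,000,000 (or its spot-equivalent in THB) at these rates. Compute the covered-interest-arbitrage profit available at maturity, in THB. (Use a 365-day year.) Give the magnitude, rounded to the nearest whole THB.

T = 32/365 years.
Invest the SEK and cover forward: 53,000,000 × 1.00679452055 × 4.0970 = THB 218,616,368.99.
Convert at spot and invest in THB: 53,000,000 × 4.1884 × 1.00390136986 = THB 222,851,246.37.
The quoted forward undervalues SEK, so borrow SEK, convert to THB at spot, deposit the THB at 4.45%, and buy SEK forward at 4.0970 to cover the loan.
Profit = 222,851,246.37 − 218,616,368.99 = THB 4,234,877.

THB 4,234,877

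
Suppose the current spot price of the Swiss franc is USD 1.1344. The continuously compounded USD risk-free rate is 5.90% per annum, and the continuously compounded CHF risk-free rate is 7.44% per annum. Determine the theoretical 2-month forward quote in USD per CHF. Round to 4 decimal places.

T = 2/12 years.
USD growth factor: e^(0.0590×2/12) = 1.0098818.
CHF growth factor: e^(0.0744×2/12) = 1.0124772.
So F = 1.1344 × 1.0098818 / 1.0124772 = 1.131492 (USD/CHF).

1.1315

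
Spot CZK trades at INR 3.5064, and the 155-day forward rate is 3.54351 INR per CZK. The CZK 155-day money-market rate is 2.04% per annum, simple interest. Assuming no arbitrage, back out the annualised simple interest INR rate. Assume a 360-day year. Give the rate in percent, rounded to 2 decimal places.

T = 155/360 years.
CIP gives F = S · g_INR/g_CZK, so g_INR/g_CZK = 3.54351/3.5064 = 1.0105835.
CZK growth factor: 1 + 0.0204×155/360 = 1.0087833.
So the INR growth factor = 1.0194598.
r = (1.0194598 − 1)/(155/360) = 0.045197 → 4.52%.

4.52%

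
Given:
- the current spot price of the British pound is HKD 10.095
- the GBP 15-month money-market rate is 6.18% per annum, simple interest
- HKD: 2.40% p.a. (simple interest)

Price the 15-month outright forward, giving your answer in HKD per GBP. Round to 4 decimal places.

T = 15/12 years.
HKD growth factor: 1 + 0.0240×15/12 = 1.030000.
Growth of 1 GBP over T: 1 + 0.0618×15/12 = 1.077250.
So F = 10.095 × 1.030000 / 1.077250 = 9.652216 (HKD/GBP).

9.6522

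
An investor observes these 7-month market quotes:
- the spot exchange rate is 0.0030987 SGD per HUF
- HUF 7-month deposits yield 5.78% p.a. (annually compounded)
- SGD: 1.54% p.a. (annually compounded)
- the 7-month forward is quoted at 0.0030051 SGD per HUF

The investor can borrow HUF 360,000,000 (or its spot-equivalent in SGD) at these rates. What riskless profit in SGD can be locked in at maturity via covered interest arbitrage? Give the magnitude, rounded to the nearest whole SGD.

SGD 7,637

T = 7/12 years.
Route A — deposit HUF, sell forward: 360,000,000 × 1.033321371 × 0.0030051 = SGD 1,117,884.26.
Route B — convert at spot, deposit SGD: 360,000,000 × 0.0030987 × 1.008954719 = SGD 1,125,521.28.
The quoted forward undervalues HUF, so borrow HUF, convert to SGD at spot, deposit the SGD at 1.54%, and buy HUF forward at 0.0030051 to cover the loan.
The gap between the two covered legs is SGD 7,637.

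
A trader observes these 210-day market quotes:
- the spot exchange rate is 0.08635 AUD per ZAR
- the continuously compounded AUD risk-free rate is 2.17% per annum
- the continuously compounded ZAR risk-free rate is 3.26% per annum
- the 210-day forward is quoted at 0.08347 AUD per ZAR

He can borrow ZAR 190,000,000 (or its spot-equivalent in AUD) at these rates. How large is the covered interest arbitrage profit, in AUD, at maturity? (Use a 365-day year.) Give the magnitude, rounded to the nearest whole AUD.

AUD 453,051

T = 210/365 years.
Keep in ZAR, deliver into the forward: 190,000,000·1.0189331661·0.08347 = AUD 16,159,566.76.
Swap to AUD now, deposit: 190,000,000·0.08635·1.0125631936 = AUD 16,612,618.04.
The quoted forward undervalues ZAR, so borrow ZAR, convert to AUD at spot, deposit the AUD at 2.17%, and buy ZAR forward at 0.08347 to cover the loan.
Profit = 16,612,618.04 − 16,159,566.76 = AUD 453,051.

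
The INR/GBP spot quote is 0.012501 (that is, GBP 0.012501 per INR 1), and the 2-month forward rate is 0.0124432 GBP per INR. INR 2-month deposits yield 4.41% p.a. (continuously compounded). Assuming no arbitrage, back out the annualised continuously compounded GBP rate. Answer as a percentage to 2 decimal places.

T = 2/12 years.
CIP gives F = S · g_GBP/g_INR, so g_GBP/g_INR = 0.0124432/0.012501 = 0.9953764.
The INR side grows by e^(0.0441×2/12) = 1.0073771.
That pins the GBP growth at 1.0027194.
r = ln(1.0027194)/(2/12) = 0.016294 → 1.63%.

1.63%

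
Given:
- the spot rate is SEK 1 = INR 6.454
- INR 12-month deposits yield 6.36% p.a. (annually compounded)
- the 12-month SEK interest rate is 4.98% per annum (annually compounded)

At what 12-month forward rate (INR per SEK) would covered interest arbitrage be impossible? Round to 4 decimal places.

T = 1 year.
Growth of 1 INR over T: (1 + 0.0636)^1 = 1.063600.
SEK growth factor: (1 + 0.0498)^1 = 1.049800.
So F = 6.454 × 1.063600 / 1.049800 = 6.538840 (INR/SEK).

6.5388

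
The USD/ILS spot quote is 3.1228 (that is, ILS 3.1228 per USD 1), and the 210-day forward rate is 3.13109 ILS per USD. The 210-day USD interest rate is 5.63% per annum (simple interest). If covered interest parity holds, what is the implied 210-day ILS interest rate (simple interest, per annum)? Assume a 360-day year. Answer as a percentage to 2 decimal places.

6.10%

T = 210/360 years.
F/S = 3.13109/3.1228 = 1.0026547 = (growth of ILS) / (growth of USD).
USD growth factor: 1 + 0.0563×210/360 = 1.0328417.
So the ILS growth factor = 1.0355836.
(1.0355836 − 1)/T = 0.061000, i.e. 6.10%.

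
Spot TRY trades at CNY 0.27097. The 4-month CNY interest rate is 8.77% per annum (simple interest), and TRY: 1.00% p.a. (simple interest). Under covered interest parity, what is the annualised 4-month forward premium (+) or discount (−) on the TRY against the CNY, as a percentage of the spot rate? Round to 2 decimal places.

+7.74%

T = 4/12 years.
No-arbitrage forward: 0.27097 × 1.0292333 / 1.0033333 = 0.27796481 CNY/TRY.
(F − S)/S ÷ T = (0.27796481 − 0.27097)/0.27097/(4/12) = 0.077442 → 7.74%.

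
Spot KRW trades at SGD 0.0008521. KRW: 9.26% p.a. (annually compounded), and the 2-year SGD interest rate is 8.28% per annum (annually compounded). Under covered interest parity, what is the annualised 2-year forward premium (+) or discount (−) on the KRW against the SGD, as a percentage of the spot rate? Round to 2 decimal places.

-0.89%

T = 2 years.
F = S · g_SGD/g_KRW = 0.0008521 × 1.1724558/1.1937748 = 0.0008368828.
(F − S)/S ÷ T = (0.0008368828 − 0.0008521)/0.0008521/2 = -0.008929 → -0.89%.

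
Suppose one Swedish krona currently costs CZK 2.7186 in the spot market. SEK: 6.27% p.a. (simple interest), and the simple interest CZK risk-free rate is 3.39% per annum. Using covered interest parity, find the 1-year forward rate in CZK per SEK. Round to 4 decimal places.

T = 1 year.
Growth of 1 CZK over T: 1 + 0.0339×1 = 1.033900.
SEK growth factor: 1 + 0.0627×1 = 1.062700.
CIP: F = S · (grow CZK)/(grow SEK) = 2.7186 × 1.033900/1.062700 = 2.644924 CZK per SEK.

2.6449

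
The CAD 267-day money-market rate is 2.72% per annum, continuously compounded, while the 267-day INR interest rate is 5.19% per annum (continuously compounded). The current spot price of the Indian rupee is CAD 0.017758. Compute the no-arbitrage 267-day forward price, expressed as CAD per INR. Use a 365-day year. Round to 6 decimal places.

T = 267/365 years.
CAD accumulates by e^(0.0272×267/365) = 1.0200963.
INR growth factor: e^(0.0519×267/365) = 1.0386951.
So F = 0.017758 × 1.0200963 / 1.0386951 = 0.01744003 (CAD/INR).

0.017440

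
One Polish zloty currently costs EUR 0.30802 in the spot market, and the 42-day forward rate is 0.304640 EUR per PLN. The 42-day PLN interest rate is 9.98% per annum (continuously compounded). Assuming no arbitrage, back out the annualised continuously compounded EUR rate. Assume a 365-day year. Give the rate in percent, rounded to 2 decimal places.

T = 42/365 years.
F/S = 0.30464/0.30802 = 0.9890267 = (growth of EUR) / (growth of PLN).
PLN growth factor: e^(0.0998×42/365) = 1.011550.
So the EUR growth factor = 1.000450.
r = ln(1.000450)/(42/365) = 0.003910 → 0.39%.

0.39%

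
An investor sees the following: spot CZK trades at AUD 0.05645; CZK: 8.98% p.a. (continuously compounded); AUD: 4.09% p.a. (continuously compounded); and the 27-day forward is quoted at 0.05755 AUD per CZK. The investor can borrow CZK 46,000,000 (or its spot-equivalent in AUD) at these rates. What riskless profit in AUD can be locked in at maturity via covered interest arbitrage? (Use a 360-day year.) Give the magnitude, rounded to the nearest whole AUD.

AUD 60,512

T = 27/360 years.
Invest the CZK and cover forward: 46,000,000 × 1.006757731 × 0.05755 = AUD 2,665,189.74.
Convert at spot and invest in AUD: 46,000,000 × 0.05645 × 1.00307221 = AUD 2,604,677.61.
The quoted forward overvalues CZK, so borrow AUD, buy CZK at spot, deposit the CZK at 8.98%, and sell the proceeds forward at 0.05755.
Arbitrage profit = |2,665,189.74 − 2,604,677.61| = AUD 60,512.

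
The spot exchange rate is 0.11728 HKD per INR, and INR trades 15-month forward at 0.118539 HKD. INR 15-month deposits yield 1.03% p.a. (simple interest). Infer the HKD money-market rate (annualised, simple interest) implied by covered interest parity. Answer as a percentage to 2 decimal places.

1.90%

T = 15/12 years.
CIP gives F = S · g_HKD/g_INR, so g_HKD/g_INR = 0.118539/0.11728 = 1.0107350.
The INR side grows by 1 + 0.0103×15/12 = 1.012875.
That pins the HKD growth at 1.0237482.
(1.0237482 − 1)/T = 0.018999, i.e. 1.90%.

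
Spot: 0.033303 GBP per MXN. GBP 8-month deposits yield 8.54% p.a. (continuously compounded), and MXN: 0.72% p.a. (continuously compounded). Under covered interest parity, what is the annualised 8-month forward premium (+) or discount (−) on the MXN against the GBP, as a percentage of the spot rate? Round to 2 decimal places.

+8.03%

T = 8/12 years.
F = S · g_GBP/g_MXN = 0.033303 × 1.0585852/1.0048115 = 0.035085250.
(F − S)/S ÷ T = (0.035085250 − 0.033303)/0.033303/(8/12) = 0.080274 → 8.03%.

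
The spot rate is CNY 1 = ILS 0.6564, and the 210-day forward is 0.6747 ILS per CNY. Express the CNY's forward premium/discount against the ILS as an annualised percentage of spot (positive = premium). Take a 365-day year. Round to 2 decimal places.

T = 210/365 years.
(F − S)/S = (0.6747 − 0.6564)/0.6564 = 0.0278793.
Per annum: 0.0278793 / (210/365) = 0.048457 = 4.85%.

+4.85%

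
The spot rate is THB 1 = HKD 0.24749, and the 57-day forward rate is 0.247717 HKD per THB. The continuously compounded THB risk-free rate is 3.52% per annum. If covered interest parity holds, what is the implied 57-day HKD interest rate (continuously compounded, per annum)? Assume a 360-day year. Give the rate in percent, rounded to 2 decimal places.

4.10%

T = 57/360 years.
By CIP, F/S equals the HKD-to-THB growth ratio: 0.247717/0.24749 = 1.0009172.
THB growth factor: e^(0.0352×57/360) = 1.0055889.
That pins the HKD growth at 1.0065112.
Take logs: ln 1.0065112 / (57/360) = 0.040990, so 4.10%.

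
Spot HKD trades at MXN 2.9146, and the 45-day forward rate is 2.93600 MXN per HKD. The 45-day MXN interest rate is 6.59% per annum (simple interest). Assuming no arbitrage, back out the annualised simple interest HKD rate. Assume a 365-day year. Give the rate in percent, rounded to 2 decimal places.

T = 45/365 years.
By CIP, F/S equals the MXN-to-HKD growth ratio: 2.936/2.9146 = 1.0073423.
MXN growth factor: 1 + 0.0659×45/365 = 1.0081247.
So the HKD growth factor = 1.0007767.
(1.0007767 − 1)/T = 0.006300, i.e. 0.63%.

0.63%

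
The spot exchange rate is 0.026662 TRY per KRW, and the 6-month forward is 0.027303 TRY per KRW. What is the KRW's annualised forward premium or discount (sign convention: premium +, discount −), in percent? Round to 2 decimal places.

T = 6/12 years.
KRW trades forward at +2.40417% vs spot over the period.
Annualise by dividing by T: 0.0240417 / (6/12) = 0.048083 → 4.81%.

+4.81%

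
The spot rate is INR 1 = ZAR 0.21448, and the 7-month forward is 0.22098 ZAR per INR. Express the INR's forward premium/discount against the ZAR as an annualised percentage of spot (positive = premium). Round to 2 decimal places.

T = 7/12 years.
Period premium: (0.22098 − 0.21448)/0.21448 = 0.0303059.
Annualise by dividing by T: 0.0303059 / (7/12) = 0.051953 → 5.20%.

+5.20%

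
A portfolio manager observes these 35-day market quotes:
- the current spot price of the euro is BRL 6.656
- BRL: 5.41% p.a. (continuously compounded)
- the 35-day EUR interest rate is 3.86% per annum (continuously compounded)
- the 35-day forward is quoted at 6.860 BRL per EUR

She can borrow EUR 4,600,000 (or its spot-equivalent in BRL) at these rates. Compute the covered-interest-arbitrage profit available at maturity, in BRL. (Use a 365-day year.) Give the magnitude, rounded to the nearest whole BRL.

BRL 896,170

T = 35/365 years.
Keep in EUR, deliver into the forward: 4,600,000·1.0037082284·6.860 = BRL 31,673,016.86.
Swap to BRL now, deposit: 4,600,000·6.656·1.0052011505 = BRL 30,776,846.75.
The quoted forward overvalues EUR, so borrow BRL, buy EUR at spot, deposit the EUR at 3.86%, and sell the proceeds forward at 6.860.
Arbitrage profit = |31,673,016.86 − 30,776,846.75| = BRL 896,170.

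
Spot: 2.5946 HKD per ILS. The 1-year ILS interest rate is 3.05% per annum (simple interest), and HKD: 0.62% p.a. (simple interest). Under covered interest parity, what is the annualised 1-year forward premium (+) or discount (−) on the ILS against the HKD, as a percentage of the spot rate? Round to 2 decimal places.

T = 1 year.
CIP forward (HKD per ILS) = 2.5946 × 1.006200/1.030500 = 2.5334173.
(F − S)/S ÷ T = (2.5334173 − 2.5946)/2.5946/1 = -0.023581 → -2.36%.

-2.36%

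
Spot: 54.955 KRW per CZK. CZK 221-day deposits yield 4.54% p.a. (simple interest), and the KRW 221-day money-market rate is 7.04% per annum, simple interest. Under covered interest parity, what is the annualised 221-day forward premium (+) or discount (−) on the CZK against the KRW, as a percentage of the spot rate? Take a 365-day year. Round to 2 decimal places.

T = 221/365 years.
CIP forward (KRW per CZK) = 54.955 × 1.0426258/1.0274888 = 55.764599.
(F − S)/S ÷ T = (55.764599 − 54.955)/54.955/(221/365) = 0.024331 → 2.43%.

+2.43%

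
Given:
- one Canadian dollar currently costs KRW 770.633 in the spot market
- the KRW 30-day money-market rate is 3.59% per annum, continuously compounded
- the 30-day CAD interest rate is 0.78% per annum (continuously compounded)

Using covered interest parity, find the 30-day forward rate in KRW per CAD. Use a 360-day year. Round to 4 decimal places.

772.4397

T = 30/360 years.
Growth of 1 KRW over T: e^(0.0359×30/360) = 1.002996146.
Growth of 1 CAD over T: e^(0.0078×30/360) = 1.000650211.
CIP: F = S · (grow KRW)/(grow CAD) = 770.633 × 1.002996146/1.000650211 = 772.439680 KRW per CAD.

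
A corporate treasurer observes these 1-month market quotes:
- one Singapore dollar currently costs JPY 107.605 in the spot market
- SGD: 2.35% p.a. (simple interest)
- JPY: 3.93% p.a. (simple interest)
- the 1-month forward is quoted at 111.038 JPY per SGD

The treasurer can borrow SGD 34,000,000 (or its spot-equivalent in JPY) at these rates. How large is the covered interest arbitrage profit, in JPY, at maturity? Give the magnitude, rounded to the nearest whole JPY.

JPY 112,133,463

T = 1/12 years.
Keep in SGD, deliver into the forward: 34,000,000·1.001958333333·111.038 = JPY 3,782,685,280.17.
Swap to JPY now, deposit: 34,000,000·107.605·1.003275 = JPY 3,670,551,816.75.
The quoted forward overvalues SGD, so borrow JPY, buy SGD at spot, deposit the SGD at 2.35%, and sell the proceeds forward at 111.038.
Profit = 3,782,685,280.17 − 3,670,551,816.75 = JPY 112,133,463.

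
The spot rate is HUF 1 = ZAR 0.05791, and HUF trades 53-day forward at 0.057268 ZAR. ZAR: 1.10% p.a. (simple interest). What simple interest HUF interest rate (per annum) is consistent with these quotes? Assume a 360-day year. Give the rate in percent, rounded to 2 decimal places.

T = 53/360 years.
By CIP, F/S equals the ZAR-to-HUF growth ratio: 0.057268/0.05791 = 0.9889138.
The ZAR side grows by 1 + 0.0110×53/360 = 1.0016194.
That pins the HUF growth at 1.012848.
r = (1.012848 − 1)/(53/360) = 0.087269 → 8.73%.

8.73%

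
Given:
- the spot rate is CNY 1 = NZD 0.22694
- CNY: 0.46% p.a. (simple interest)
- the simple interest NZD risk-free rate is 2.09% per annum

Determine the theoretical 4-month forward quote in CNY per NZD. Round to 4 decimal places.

T = 4/12 years.
NZD accumulates by 1 + 0.0209×4/12 = 1.0069667.
CNY growth factor: 1 + 0.0046×4/12 = 1.0015333.
So F = 0.22694 × 1.0069667 / 1.0015333 = 0.2281712 (NZD/CNY).
Invert for CNY per NZD: 1 / 0.2281712 = 4.3827.

4.3827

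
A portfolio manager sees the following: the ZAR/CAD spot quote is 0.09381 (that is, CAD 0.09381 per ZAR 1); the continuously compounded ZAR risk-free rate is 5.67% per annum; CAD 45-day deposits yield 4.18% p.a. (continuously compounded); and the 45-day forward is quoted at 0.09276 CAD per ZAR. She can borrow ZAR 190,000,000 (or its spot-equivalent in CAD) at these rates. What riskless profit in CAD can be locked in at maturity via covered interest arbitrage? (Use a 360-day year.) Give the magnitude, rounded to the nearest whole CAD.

CAD 167,517

T = 45/360 years.
Route A — deposit ZAR, sell forward: 190,000,000 × 1.0071126758 × 0.09276 = CAD 17,749,756.64.
Route B — convert at spot, deposit CAD: 190,000,000 × 0.09381 × 1.0052386741 = CAD 17,917,273.60.
The quoted forward undervalues ZAR, so borrow ZAR, convert to CAD at spot, deposit the CAD at 4.18%, and buy ZAR forward at 0.09276 to cover the loan.
The gap between the two covered legs is CAD 167,517.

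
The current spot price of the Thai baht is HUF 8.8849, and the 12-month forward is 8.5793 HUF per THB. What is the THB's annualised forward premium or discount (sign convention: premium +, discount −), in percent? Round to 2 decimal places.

-3.44%

T = 1 year.
THB trades forward at -3.43954% vs spot over the period.
Per annum: -0.0343954 / 1 = -0.034395 = -3.44%.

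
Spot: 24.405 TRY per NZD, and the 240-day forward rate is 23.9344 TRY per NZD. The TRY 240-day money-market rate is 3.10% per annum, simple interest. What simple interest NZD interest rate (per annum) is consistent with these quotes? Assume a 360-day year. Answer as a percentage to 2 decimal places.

T = 240/360 years.
F/S = 23.9344/24.405 = 0.9807171 = (growth of TRY) / (growth of NZD).
The TRY side grows by 1 + 0.0310×240/360 = 1.0206667.
That pins the NZD growth at 1.0407351.
(1.0407351 − 1)/T = 0.061103, i.e. 6.11%.

6.11%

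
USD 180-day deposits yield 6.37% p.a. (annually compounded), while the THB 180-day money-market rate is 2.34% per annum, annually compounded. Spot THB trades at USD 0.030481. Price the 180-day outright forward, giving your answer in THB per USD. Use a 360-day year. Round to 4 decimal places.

32.1798

T = 180/360 years.
USD accumulates by (1 + 0.0637)^(180/360) = 1.03135833.
THB growth factor: (1 + 0.0234)^(180/360) = 1.01163234.
Forward (USD per THB) = 0.030481 × 1.03135833 / 1.01163234 = 0.031075354.
Invert for THB per USD: 1 / 0.031075354 = 32.1798.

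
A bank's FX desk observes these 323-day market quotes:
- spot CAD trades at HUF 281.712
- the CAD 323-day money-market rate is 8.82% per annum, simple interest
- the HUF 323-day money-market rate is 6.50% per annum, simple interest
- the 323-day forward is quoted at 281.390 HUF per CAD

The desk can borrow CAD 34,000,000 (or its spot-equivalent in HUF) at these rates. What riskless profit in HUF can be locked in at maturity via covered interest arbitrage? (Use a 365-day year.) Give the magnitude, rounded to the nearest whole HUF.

T = 323/365 years.
Keep in CAD, deliver into the forward: 34,000,000·1.078050958904·281.390 = HUF 10,313,993,817.08.
Swap to HUF now, deposit: 34,000,000·281.712·1.057520547945 = HUF 10,129,151,772.49.
The quoted forward overvalues CAD, so borrow HUF, buy CAD at spot, deposit the CAD at 8.82%, and sell the proceeds forward at 281.390.
Arbitrage profit = |10,313,993,817.08 − 10,129,151,772.49| = HUF 184,842,045.

HUF 184,842,045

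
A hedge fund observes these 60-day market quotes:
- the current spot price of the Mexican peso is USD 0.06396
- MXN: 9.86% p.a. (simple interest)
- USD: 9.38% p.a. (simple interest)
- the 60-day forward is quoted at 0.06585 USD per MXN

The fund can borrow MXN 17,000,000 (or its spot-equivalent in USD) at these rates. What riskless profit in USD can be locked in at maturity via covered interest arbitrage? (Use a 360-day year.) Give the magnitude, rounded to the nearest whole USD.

USD 33,528

T = 60/360 years.
Keep in MXN, deliver into the forward: 17,000,000·1.016433333·0.06585 = USD 1,137,846.29.
Swap to USD now, deposit: 17,000,000·0.06396·1.015633333 = USD 1,104,318.44.
The quoted forward overvalues MXN, so borrow USD, buy MXN at spot, deposit the MXN at 9.86%, and sell the proceeds forward at 0.06585.
The gap between the two covered legs is USD 33,528.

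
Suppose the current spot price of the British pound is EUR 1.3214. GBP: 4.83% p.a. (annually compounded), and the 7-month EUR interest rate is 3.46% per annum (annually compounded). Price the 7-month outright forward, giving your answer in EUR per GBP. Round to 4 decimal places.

1.3113

T = 7/12 years.
EUR accumulates by (1 + 0.0346)^(7/12) = 1.0200402.
Growth of 1 GBP over T: (1 + 0.0483)^(7/12) = 1.0278978.
CIP: F = S · (grow EUR)/(grow GBP) = 1.3214 × 1.0200402/1.0278978 = 1.311299 EUR per GBP.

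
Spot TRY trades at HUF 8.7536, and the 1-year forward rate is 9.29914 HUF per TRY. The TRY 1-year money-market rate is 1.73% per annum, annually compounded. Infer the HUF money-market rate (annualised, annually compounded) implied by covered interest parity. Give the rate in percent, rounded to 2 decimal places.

8.07%

T = 1 year.
F/S = 9.29914/8.7536 = 1.0623218 = (growth of HUF) / (growth of TRY).
The TRY side grows by (1 + 0.0173)^1 = 1.017300.
Hence g_HUF = 1.080700.
r = 1.080700^(1/1) − 1 = 0.080700 → 8.07%.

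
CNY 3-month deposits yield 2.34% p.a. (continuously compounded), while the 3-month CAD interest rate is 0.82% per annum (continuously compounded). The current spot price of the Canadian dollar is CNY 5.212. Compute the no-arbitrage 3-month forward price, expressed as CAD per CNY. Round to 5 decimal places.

0.19114

T = 3/12 years.
CNY accumulates by e^(0.0234×3/12) = 1.0058671.
Growth of 1 CAD over T: e^(0.0082×3/12) = 1.0020521.
Forward (CNY per CAD) = 5.212 × 1.0058671 / 1.0020521 = 5.231843.
Quoted the other way: 1/5.231843 = 0.19114 CAD per CNY.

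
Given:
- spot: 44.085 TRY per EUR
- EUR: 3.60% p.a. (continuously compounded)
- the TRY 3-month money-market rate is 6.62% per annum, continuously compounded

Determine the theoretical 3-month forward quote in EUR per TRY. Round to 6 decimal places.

T = 3/12 years.
TRY growth factor: e^(0.0662×3/12) = 1.0166877.
EUR growth factor: e^(0.0360×3/12) = 1.0090406.
So F = 44.085 × 1.0166877 / 1.0090406 = 44.41910 (TRY/EUR).
Quoted the other way: 1/44.41910 = 0.022513 EUR per TRY.

0.022513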